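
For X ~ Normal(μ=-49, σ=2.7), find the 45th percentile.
-49.3393

We have X ~ Normal(μ=-49, σ=2.7).

We want to find x such that P(X ≤ x) = 0.45.

This is the 45th percentile, which means 45% of values fall below this point.

Using the inverse CDF (quantile function):
x = F⁻¹(0.45) = -49.3393

Verification: P(X ≤ -49.3393) = 0.45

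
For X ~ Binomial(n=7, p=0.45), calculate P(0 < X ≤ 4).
0.831848

We have X ~ Binomial(n=7, p=0.45).

To find P(0 < X ≤ 4), we use:
P(0 < X ≤ 4) = P(X ≤ 4) - P(X ≤ 0)
                 = F(4) - F(0)
                 = 0.847072 - 0.015224
                 = 0.831848

So there's approximately a 83.2% chance that X falls in this range.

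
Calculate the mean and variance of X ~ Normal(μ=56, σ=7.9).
E[X] = 56.0000, Var(X) = 62.4100

We have X ~ Normal(μ=56, σ=7.9).

For a Normal distribution with μ=56, σ=7.9:

Expected value:
E[X] = 56.0000

Variance:
Var(X) = 62.4100

Standard deviation:
σ = √Var(X) = 7.9000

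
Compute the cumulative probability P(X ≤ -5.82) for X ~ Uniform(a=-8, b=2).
0.218000

We have X ~ Uniform(a=-8, b=2).

The CDF gives us P(X ≤ k).

Using the CDF:
P(X ≤ -5.82) = 0.218000

This means there's approximately a 21.8% chance that X is at most -5.82.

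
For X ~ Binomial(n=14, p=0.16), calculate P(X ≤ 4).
0.940567

We have X ~ Binomial(n=14, p=0.16).

The CDF gives us P(X ≤ k).

Using the CDF:
P(X ≤ 4) = 0.940567

This means there's approximately a 94.1% chance that X is at most 4.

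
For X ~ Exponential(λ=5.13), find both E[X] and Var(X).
E[X] = 0.1949, Var(X) = 0.0380

We have X ~ Exponential(λ=5.13).

For an Exponential distribution with λ=5.13:

Expected value:
E[X] = 0.1949

Variance:
Var(X) = 0.0380

Standard deviation:
σ = √Var(X) = 0.1949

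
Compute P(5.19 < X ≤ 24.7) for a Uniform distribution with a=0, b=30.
0.650333

We have X ~ Uniform(a=0, b=30).

To find P(5.19 < X ≤ 24.7), we use:
P(5.19 < X ≤ 24.7) = P(X ≤ 24.7) - P(X ≤ 5.19)
                 = F(24.7) - F(5.19)
                 = 0.823333 - 0.173000
                 = 0.650333

So there's approximately a 65.0% chance that X falls in this range.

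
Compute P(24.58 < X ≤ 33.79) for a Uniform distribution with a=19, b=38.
0.484737

We have X ~ Uniform(a=19, b=38).

To find P(24.58 < X ≤ 33.79), we use:
P(24.58 < X ≤ 33.79) = P(X ≤ 33.79) - P(X ≤ 24.58)
                 = F(33.79) - F(24.58)
                 = 0.778421 - 0.293684
                 = 0.484737

So there's approximately a 48.5% chance that X falls in this range.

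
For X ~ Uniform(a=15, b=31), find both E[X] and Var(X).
E[X] = 23.0000, Var(X) = 21.3333

We have X ~ Uniform(a=15, b=31).

For a Uniform distribution with a=15, b=31:

Expected value:
E[X] = 23.0000

Variance:
Var(X) = 21.3333

Standard deviation:
σ = √Var(X) = 4.6188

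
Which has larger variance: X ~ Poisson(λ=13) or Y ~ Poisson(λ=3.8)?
X has larger variance (13.0000 > 3.8000)

Compute the variance for each distribution:

X ~ Poisson(λ=13):
Var(X) = 13.0000

Y ~ Poisson(λ=3.8):
Var(Y) = 3.8000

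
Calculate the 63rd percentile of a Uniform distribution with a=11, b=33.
24.8600

We have X ~ Uniform(a=11, b=33).

We want to find x such that P(X ≤ x) = 0.63.

This is the 63rd percentile, which means 63% of values fall below this point.

Using the inverse CDF (quantile function):
x = F⁻¹(0.63) = 24.8600

Verification: P(X ≤ 24.8600) = 0.63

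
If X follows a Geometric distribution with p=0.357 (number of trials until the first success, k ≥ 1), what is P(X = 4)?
0.094908

We have X ~ Geometric(p=0.357) (number of trials until the first success, k ≥ 1).

For a Geometric distribution, the PMF gives us the probability of each outcome.

Using the PMF formula:
P(X = 4) = 0.094908

Rounded to 4 decimal places: 0.0949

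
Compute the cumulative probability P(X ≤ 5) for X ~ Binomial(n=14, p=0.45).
0.337320

We have X ~ Binomial(n=14, p=0.45).

The CDF gives us P(X ≤ k).

Using the CDF:
P(X ≤ 5) = 0.337320

This means there's approximately a 33.7% chance that X is at most 5.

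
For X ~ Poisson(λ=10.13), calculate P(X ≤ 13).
0.854803

We have X ~ Poisson(λ=10.13).

The CDF gives us P(X ≤ k).

Using the CDF:
P(X ≤ 13) = 0.854803

This means there's approximately a 85.5% chance that X is at most 13.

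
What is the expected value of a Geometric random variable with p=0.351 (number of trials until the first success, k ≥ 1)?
2.8490

We have X ~ Geometric(p=0.351) (number of trials until the first success, k ≥ 1).

For a Geometric distribution with p=0.351 (number of trials until the first success, k ≥ 1):
E[X] = 2.8490

This is the expected (average) value of X.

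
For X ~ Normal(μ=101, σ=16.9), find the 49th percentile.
100.5763

We have X ~ Normal(μ=101, σ=16.9).

We want to find x such that P(X ≤ x) = 0.49.

This is the 49th percentile, which means 49% of values fall below this point.

Using the inverse CDF (quantile function):
x = F⁻¹(0.49) = 100.5763

Verification: P(X ≤ 100.5763) = 0.49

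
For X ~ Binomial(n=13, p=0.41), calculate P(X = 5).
0.218934

We have X ~ Binomial(n=13, p=0.41).

For a Binomial distribution, the PMF gives us the probability of each outcome.

Using the PMF formula:
P(X = 5) = 0.218934

Rounded to 4 decimal places: 0.2189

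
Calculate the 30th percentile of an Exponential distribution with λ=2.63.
0.1356

We have X ~ Exponential(λ=2.63).

We want to find x such that P(X ≤ x) = 0.3.

This is the 30th percentile, which means 30% of values fall below this point.

Using the inverse CDF (quantile function):
x = F⁻¹(0.3) = 0.1356

Verification: P(X ≤ 0.1356) = 0.3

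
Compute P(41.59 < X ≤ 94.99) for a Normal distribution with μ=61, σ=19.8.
0.793512

We have X ~ Normal(μ=61, σ=19.8).

To find P(41.59 < X ≤ 94.99), we use:
P(41.59 < X ≤ 94.99) = P(X ≤ 94.99) - P(X ≤ 41.59)
                 = F(94.99) - F(41.59)
                 = 0.956980 - 0.163468
                 = 0.793512

So there's approximately a 79.4% chance that X falls in this range.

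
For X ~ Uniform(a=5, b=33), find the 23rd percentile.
11.4400

We have X ~ Uniform(a=5, b=33).

We want to find x such that P(X ≤ x) = 0.23.

This is the 23rd percentile, which means 23% of values fall below this point.

Using the inverse CDF (quantile function):
x = F⁻¹(0.23) = 11.4400

Verification: P(X ≤ 11.4400) = 0.23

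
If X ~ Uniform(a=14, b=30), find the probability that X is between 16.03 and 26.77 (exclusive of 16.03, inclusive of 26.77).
0.671250

We have X ~ Uniform(a=14, b=30).

To find P(16.03 < X ≤ 26.77), we use:
P(16.03 < X ≤ 26.77) = P(X ≤ 26.77) - P(X ≤ 16.03)
                 = F(26.77) - F(16.03)
                 = 0.798125 - 0.126875
                 = 0.671250

So there's approximately a 67.1% chance that X falls in this range.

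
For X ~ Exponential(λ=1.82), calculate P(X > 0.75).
0.255381

We have X ~ Exponential(λ=1.82).

P(X > 0.75) = 1 - P(X ≤ 0.75)
                = 1 - F(0.75)
                = 1 - 0.744619
                = 0.255381

So there's approximately a 25.5% chance that X exceeds 0.75.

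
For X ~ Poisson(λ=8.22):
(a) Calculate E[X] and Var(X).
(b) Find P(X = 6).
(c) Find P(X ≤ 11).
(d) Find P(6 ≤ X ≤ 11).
(a) E[X] = 8.2200, Var(X) = 8.2200
(b) P(X = 6) = 0.115345
(c) P(X ≤ 11) = 0.871544
(d) P(6 ≤ X ≤ 11) = 0.699640

We have X ~ Poisson(λ=8.22).

(a) Moments:
E[X] = 8.2200
Var(X) = 8.2200
σ = √Var(X) = 2.8671

(b) Point probability using PMF:
P(X = 6) = 0.115345

(c) Cumulative probability using CDF:
P(X ≤ 11) = F(11) = 0.871544

(d) Range probability:
P(6 ≤ X ≤ 11) = P(X ≤ 11) - P(X ≤ 5)
                   = F(11) - F(5)
                   = 0.871544 - 0.171904
                   = 0.699640

This means approximately 70.0% of outcomes fall in the interval [6, 11].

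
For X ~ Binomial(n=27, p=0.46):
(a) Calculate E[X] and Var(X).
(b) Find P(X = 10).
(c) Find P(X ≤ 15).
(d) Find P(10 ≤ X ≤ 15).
(a) E[X] = 12.4200, Var(X) = 6.7068
(b) P(X = 10) = 0.101024
(c) P(X ≤ 15) = 0.882700
(d) P(10 ≤ X ≤ 15) = 0.753414

We have X ~ Binomial(n=27, p=0.46).

(a) Moments:
E[X] = 12.4200
Var(X) = 6.7068
σ = √Var(X) = 2.5897

(b) Point probability using PMF:
P(X = 10) = 0.101024

(c) Cumulative probability using CDF:
P(X ≤ 15) = F(15) = 0.882700

(d) Range probability:
P(10 ≤ X ≤ 15) = P(X ≤ 15) - P(X ≤ 9)
                   = F(15) - F(9)
                   = 0.882700 - 0.129286
                   = 0.753414

This means approximately 75.3% of outcomes fall in the interval [10, 15].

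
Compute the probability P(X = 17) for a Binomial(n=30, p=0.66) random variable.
0.083135

We have X ~ Binomial(n=30, p=0.66).

For a Binomial distribution, the PMF gives us the probability of each outcome.

Using the PMF formula:
P(X = 17) = 0.083135

Rounded to 4 decimal places: 0.0831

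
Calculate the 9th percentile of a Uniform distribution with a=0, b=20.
1.8000

We have X ~ Uniform(a=0, b=20).

We want to find x such that P(X ≤ x) = 0.09.

This is the 9th percentile, which means 9% of values fall below this point.

Using the inverse CDF (quantile function):
x = F⁻¹(0.09) = 1.8000

Verification: P(X ≤ 1.8000) = 0.09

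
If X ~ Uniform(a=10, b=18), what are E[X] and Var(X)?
E[X] = 14.0000, Var(X) = 5.3333

We have X ~ Uniform(a=10, b=18).

For a Uniform distribution with a=10, b=18:

Expected value:
E[X] = 14.0000

Variance:
Var(X) = 5.3333

Standard deviation:
σ = √Var(X) = 2.3094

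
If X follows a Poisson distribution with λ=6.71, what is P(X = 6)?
0.154485

We have X ~ Poisson(λ=6.71).

For a Poisson distribution, the PMF gives us the probability of each outcome.

Using the PMF formula:
P(X = 6) = 0.154485

Rounded to 4 decimal places: 0.1545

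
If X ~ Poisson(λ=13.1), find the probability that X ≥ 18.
0.115117

We have X ~ Poisson(λ=13.1).

For discrete distributions, P(X ≥ 18) = 1 - P(X ≤ 17).

P(X ≤ 17) = 0.884883
P(X ≥ 18) = 1 - 0.884883 = 0.115117

So there's approximately a 11.5% chance that X is at least 18.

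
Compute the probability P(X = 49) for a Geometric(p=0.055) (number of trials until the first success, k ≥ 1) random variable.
0.003640

We have X ~ Geometric(p=0.055) (number of trials until the first success, k ≥ 1).

For a Geometric distribution, the PMF gives us the probability of each outcome.

Using the PMF formula:
P(X = 49) = 0.003640

Rounded to 4 decimal places: 0.0036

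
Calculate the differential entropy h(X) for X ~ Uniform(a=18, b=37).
2.9444 nats

We have X ~ Uniform(a=18, b=37).

The differential entropy measures the uncertainty or information content of the distribution.

For a Uniform distribution with a=18, b=37:
h(X) = 2.9444 nats

(In bits, this would be 4.2479 bits.)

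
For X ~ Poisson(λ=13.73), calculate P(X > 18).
0.102966

We have X ~ Poisson(λ=13.73).

P(X > 18) = 1 - P(X ≤ 18)
                = 1 - F(18)
                = 1 - 0.897034
                = 0.102966

So there's approximately a 10.3% chance that X exceeds 18.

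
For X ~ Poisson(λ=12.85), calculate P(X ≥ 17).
0.153912

We have X ~ Poisson(λ=12.85).

For discrete distributions, P(X ≥ 17) = 1 - P(X ≤ 16).

P(X ≤ 16) = 0.846088
P(X ≥ 17) = 1 - 0.846088 = 0.153912

So there's approximately a 15.4% chance that X is at least 17.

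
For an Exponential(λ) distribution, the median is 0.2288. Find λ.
λ = 3.0295

For X ~ Exponential(λ), the CDF is F(x) = 1 - e^(-λx).
The median m satisfies F(m) = 0.5:
1 - e^(-λm) = 0.5
e^(-λm) = 0.5
λm = ln(2)
m = ln(2) / λ

Given m = 0.2288:
λ = ln(2) / 0.2288 = 0.693147 / 0.2288 = 3.0295

Verification: ln(2) / 3.0295 = 0.2288 ✓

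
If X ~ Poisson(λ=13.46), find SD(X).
3.6688

We have X ~ Poisson(λ=13.46).

For a Poisson distribution with λ=13.46:
σ = √Var(X) = 3.6688

The standard deviation is the square root of the variance.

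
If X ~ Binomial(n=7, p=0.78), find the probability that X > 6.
0.175656

We have X ~ Binomial(n=7, p=0.78).

P(X > 6) = 1 - P(X ≤ 6)
                = 1 - F(6)
                = 1 - 0.824344
                = 0.175656

So there's approximately a 17.6% chance that X exceeds 6.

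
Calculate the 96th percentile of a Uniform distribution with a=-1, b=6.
5.7200

We have X ~ Uniform(a=-1, b=6).

We want to find x such that P(X ≤ x) = 0.96.

This is the 96th percentile, which means 96% of values fall below this point.

Using the inverse CDF (quantile function):
x = F⁻¹(0.96) = 5.7200

Verification: P(X ≤ 5.7200) = 0.96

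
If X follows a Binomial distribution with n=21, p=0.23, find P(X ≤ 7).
0.912230

We have X ~ Binomial(n=21, p=0.23).

The CDF gives us P(X ≤ k).

Using the CDF:
P(X ≤ 7) = 0.912230

This means there's approximately a 91.2% chance that X is at most 7.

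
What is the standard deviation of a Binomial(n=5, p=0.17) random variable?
0.8399

We have X ~ Binomial(n=5, p=0.17).

For a Binomial distribution with n=5, p=0.17:
σ = √Var(X) = 0.8399

The standard deviation is the square root of the variance.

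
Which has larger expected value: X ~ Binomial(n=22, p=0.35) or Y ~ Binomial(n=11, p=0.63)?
X has larger mean (7.7000 > 6.9300)

Compute the expected value for each distribution:

X ~ Binomial(n=22, p=0.35):
E[X] = 7.7000

Y ~ Binomial(n=11, p=0.63):
E[Y] = 6.9300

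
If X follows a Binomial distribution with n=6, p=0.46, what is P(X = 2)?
0.269887

We have X ~ Binomial(n=6, p=0.46).

For a Binomial distribution, the PMF gives us the probability of each outcome.

Using the PMF formula:
P(X = 2) = 0.269887

Rounded to 4 decimal places: 0.2699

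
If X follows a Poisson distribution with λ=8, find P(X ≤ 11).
0.888076

We have X ~ Poisson(λ=8).

The CDF gives us P(X ≤ k).

Using the CDF:
P(X ≤ 11) = 0.888076

This means there's approximately a 88.8% chance that X is at most 11.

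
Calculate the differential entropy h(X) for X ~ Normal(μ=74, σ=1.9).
2.0608 nats

We have X ~ Normal(μ=74, σ=1.9).

The differential entropy measures the uncertainty or information content of the distribution.

For a Normal distribution with μ=74, σ=1.9:
h(X) = 2.0608 nats

(In bits, this would be 2.9731 bits.)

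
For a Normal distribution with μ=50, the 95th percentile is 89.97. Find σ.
σ = 24.3000

For X ~ Normal(μ, σ), the p-th percentile satisfies x = μ + z_p × σ,
where z_p = Φ⁻¹(p) is the standard normal quantile.

Step 1: z_{0.95} = Φ⁻¹(0.95) = 1.6449

Step 2: Solve for σ:
89.97 = 50 + 1.6449 × σ
σ = (89.97 - 50) / 1.6449
σ = 39.97 / 1.6449
σ = 24.3000

Verification: μ + z × σ = 50 + 1.6449 × 24.3000 = 89.97 ✓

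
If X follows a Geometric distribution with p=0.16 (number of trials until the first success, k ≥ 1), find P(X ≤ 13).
0.896335

We have X ~ Geometric(p=0.16) (number of trials until the first success, k ≥ 1).

The CDF gives us P(X ≤ k).

Using the CDF:
P(X ≤ 13) = 0.896335

This means there's approximately a 89.6% chance that X is at most 13.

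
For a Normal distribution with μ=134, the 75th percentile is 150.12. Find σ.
σ = 23.8995

For X ~ Normal(μ, σ), the p-th percentile satisfies x = μ + z_p × σ,
where z_p = Φ⁻¹(p) is the standard normal quantile.

Step 1: z_{0.75} = Φ⁻¹(0.75) = 0.6745

Step 2: Solve for σ:
150.12 = 134 + 0.6745 × σ
σ = (150.12 - 134) / 0.6745
σ = 16.12 / 0.6745
σ = 23.8995

Verification: μ + z × σ = 134 + 0.6745 × 23.8995 = 150.12 ✓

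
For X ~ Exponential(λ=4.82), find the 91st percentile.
0.4996

We have X ~ Exponential(λ=4.82).

We want to find x such that P(X ≤ x) = 0.91.

This is the 91st percentile, which means 91% of values fall below this point.

Using the inverse CDF (quantile function):
x = F⁻¹(0.91) = 0.4996

Verification: P(X ≤ 0.4996) = 0.91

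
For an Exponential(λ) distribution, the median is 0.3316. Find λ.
λ = 2.0903

For X ~ Exponential(λ), the CDF is F(x) = 1 - e^(-λx).
The median m satisfies F(m) = 0.5:
1 - e^(-λm) = 0.5
e^(-λm) = 0.5
λm = ln(2)
m = ln(2) / λ

Given m = 0.3316:
λ = ln(2) / 0.3316 = 0.693147 / 0.3316 = 2.0903

Verification: ln(2) / 2.0903 = 0.3316 ✓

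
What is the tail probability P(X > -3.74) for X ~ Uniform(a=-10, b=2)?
0.478333

We have X ~ Uniform(a=-10, b=2).

P(X > -3.74) = 1 - P(X ≤ -3.74)
                = 1 - F(-3.74)
                = 1 - 0.521667
                = 0.478333

So there's approximately a 47.8% chance that X exceeds -3.74.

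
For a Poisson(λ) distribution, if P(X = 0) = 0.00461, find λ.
λ = 5.3795

For a Poisson(λ) distribution, the PMF at 0 is:
P(X = 0) = λ^0 e^(-λ) / 0! = e^(-λ)

Given P(X = 0) = 0.00461:
e^(-λ) = 0.00461
-λ = ln(0.00461)
λ = -ln(0.00461) = 5.3795

Verification: e^(-5.3795) = 0.00461 ✓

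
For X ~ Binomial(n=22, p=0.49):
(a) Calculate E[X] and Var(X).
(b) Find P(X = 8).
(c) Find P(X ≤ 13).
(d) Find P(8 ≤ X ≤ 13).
(a) E[X] = 10.7800, Var(X) = 5.4978
(b) P(X = 8) = 0.085583
(c) P(X ≤ 13) = 0.877147
(d) P(8 ≤ X ≤ 13) = 0.797172

We have X ~ Binomial(n=22, p=0.49).

(a) Moments:
E[X] = 10.7800
Var(X) = 5.4978
σ = √Var(X) = 2.3447

(b) Point probability using PMF:
P(X = 8) = 0.085583

(c) Cumulative probability using CDF:
P(X ≤ 13) = F(13) = 0.877147

(d) Range probability:
P(8 ≤ X ≤ 13) = P(X ≤ 13) - P(X ≤ 7)
                   = F(13) - F(7)
                   = 0.877147 - 0.079975
                   = 0.797172

This means approximately 79.7% of outcomes fall in the interval [8, 13].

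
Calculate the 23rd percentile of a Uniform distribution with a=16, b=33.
19.9100

We have X ~ Uniform(a=16, b=33).

We want to find x such that P(X ≤ x) = 0.23.

This is the 23rd percentile, which means 23% of values fall below this point.

Using the inverse CDF (quantile function):
x = F⁻¹(0.23) = 19.9100

Verification: P(X ≤ 19.9100) = 0.23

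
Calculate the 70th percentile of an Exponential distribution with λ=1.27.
0.9480

We have X ~ Exponential(λ=1.27).

We want to find x such that P(X ≤ x) = 0.7.

This is the 70th percentile, which means 70% of values fall below this point.

Using the inverse CDF (quantile function):
x = F⁻¹(0.7) = 0.9480

Verification: P(X ≤ 0.9480) = 0.7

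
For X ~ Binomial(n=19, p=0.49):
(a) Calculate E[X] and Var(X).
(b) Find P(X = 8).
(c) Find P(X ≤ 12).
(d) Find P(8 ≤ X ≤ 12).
(a) E[X] = 9.3100, Var(X) = 4.7481
(b) P(X = 8) = 0.152496
(c) P(X ≤ 12) = 0.929130
(d) P(8 ≤ X ≤ 12) = 0.725504

We have X ~ Binomial(n=19, p=0.49).

(a) Moments:
E[X] = 9.3100
Var(X) = 4.7481
σ = √Var(X) = 2.1790

(b) Point probability using PMF:
P(X = 8) = 0.152496

(c) Cumulative probability using CDF:
P(X ≤ 12) = F(12) = 0.929130

(d) Range probability:
P(8 ≤ X ≤ 12) = P(X ≤ 12) - P(X ≤ 7)
                   = F(12) - F(7)
                   = 0.929130 - 0.203626
                   = 0.725504

This means approximately 72.6% of outcomes fall in the interval [8, 12].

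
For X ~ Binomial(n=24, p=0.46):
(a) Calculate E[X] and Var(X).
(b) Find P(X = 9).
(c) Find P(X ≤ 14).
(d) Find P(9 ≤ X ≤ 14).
(a) E[X] = 11.0400, Var(X) = 5.9616
(b) P(X = 9) = 0.116727
(c) P(X ≤ 14) = 0.921665
(d) P(9 ≤ X ≤ 14) = 0.772691

We have X ~ Binomial(n=24, p=0.46).

(a) Moments:
E[X] = 11.0400
Var(X) = 5.9616
σ = √Var(X) = 2.4416

(b) Point probability using PMF:
P(X = 9) = 0.116727

(c) Cumulative probability using CDF:
P(X ≤ 14) = F(14) = 0.921665

(d) Range probability:
P(9 ≤ X ≤ 14) = P(X ≤ 14) - P(X ≤ 8)
                   = F(14) - F(8)
                   = 0.921665 - 0.148974
                   = 0.772691

This means approximately 77.3% of outcomes fall in the interval [9, 14].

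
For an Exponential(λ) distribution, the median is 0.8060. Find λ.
λ = 0.8600

For X ~ Exponential(λ), the CDF is F(x) = 1 - e^(-λx).
The median m satisfies F(m) = 0.5:
1 - e^(-λm) = 0.5
e^(-λm) = 0.5
λm = ln(2)
m = ln(2) / λ

Given m = 0.8060:
λ = ln(2) / 0.8060 = 0.693147 / 0.8060 = 0.8600

Verification: ln(2) / 0.8600 = 0.8060 ✓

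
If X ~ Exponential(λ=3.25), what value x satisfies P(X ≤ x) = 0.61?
0.2897

We have X ~ Exponential(λ=3.25).

We want to find x such that P(X ≤ x) = 0.61.

This is the 61st percentile, which means 61% of values fall below this point.

Using the inverse CDF (quantile function):
x = F⁻¹(0.61) = 0.2897

Verification: P(X ≤ 0.2897) = 0.61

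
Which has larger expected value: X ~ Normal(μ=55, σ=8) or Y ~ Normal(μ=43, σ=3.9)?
X has larger mean (55.0000 > 43.0000)

Compute the expected value for each distribution:

X ~ Normal(μ=55, σ=8):
E[X] = 55.0000

Y ~ Normal(μ=43, σ=3.9):
E[Y] = 43.0000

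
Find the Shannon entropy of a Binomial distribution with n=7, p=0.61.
1.6669 nats

We have X ~ Binomial(n=7, p=0.61).

The Shannon entropy measures the uncertainty or information content of the distribution.

For a Binomial distribution with n=7, p=0.61:
H(X) = 1.6669 nats

(In bits, this would be 2.4048 bits.)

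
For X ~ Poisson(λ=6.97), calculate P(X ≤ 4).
0.175746

We have X ~ Poisson(λ=6.97).

The CDF gives us P(X ≤ k).

Using the CDF:
P(X ≤ 4) = 0.175746

This means there's approximately a 17.6% chance that X is at most 4.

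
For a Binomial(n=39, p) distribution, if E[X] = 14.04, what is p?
p = 0.36

For a Binomial(n, p) distribution:
E[X] = n × p

Given n = 39 and E[X] = 14.04:
14.04 = 39 × p
p = 14.04 / 39 = 0.36

Verification: Binomial(39, 0.36) has E[X] = 14.04 ✓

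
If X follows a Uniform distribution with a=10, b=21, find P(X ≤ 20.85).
0.986364

We have X ~ Uniform(a=10, b=21).

The CDF gives us P(X ≤ k).

Using the CDF:
P(X ≤ 20.85) = 0.986364

This means there's approximately a 98.6% chance that X is at most 20.85.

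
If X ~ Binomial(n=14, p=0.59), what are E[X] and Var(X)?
E[X] = 8.2600, Var(X) = 3.3866

We have X ~ Binomial(n=14, p=0.59).

For a Binomial distribution with n=14, p=0.59:

Expected value:
E[X] = 8.2600

Variance:
Var(X) = 3.3866

Standard deviation:
σ = √Var(X) = 1.8403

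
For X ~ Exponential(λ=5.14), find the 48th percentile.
0.1272

We have X ~ Exponential(λ=5.14).

We want to find x such that P(X ≤ x) = 0.48.

This is the 48th percentile, which means 48% of values fall below this point.

Using the inverse CDF (quantile function):
x = F⁻¹(0.48) = 0.1272

Verification: P(X ≤ 0.1272) = 0.48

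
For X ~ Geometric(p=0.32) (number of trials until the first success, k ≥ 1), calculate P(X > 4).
0.213814

We have X ~ Geometric(p=0.32) (number of trials until the first success, k ≥ 1).

P(X > 4) = 1 - P(X ≤ 4)
                = 1 - F(4)
                = 1 - 0.786186
                = 0.213814

So there's approximately a 21.4% chance that X exceeds 4.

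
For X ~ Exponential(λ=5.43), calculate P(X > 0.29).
0.207070

We have X ~ Exponential(λ=5.43).

P(X > 0.29) = 1 - P(X ≤ 0.29)
                = 1 - F(0.29)
                = 1 - 0.792930
                = 0.207070

So there's approximately a 20.7% chance that X exceeds 0.29.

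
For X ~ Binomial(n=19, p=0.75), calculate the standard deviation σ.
1.8875

We have X ~ Binomial(n=19, p=0.75).

For a Binomial distribution with n=19, p=0.75:
σ = √Var(X) = 1.8875

The standard deviation is the square root of the variance.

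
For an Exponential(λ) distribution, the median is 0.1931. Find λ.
λ = 3.5896

For X ~ Exponential(λ), the CDF is F(x) = 1 - e^(-λx).
The median m satisfies F(m) = 0.5:
1 - e^(-λm) = 0.5
e^(-λm) = 0.5
λm = ln(2)
m = ln(2) / λ

Given m = 0.1931:
λ = ln(2) / 0.1931 = 0.693147 / 0.1931 = 3.5896

Verification: ln(2) / 3.5896 = 0.1931 ✓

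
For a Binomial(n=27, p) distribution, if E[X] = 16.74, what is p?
p = 0.62

For a Binomial(n, p) distribution:
E[X] = n × p

Given n = 27 and E[X] = 16.74:
16.74 = 27 × p
p = 16.74 / 27 = 0.62

Verification: Binomial(27, 0.62) has E[X] = 16.74 ✓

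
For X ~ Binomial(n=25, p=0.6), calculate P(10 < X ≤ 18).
0.892043

We have X ~ Binomial(n=25, p=0.6).

To find P(10 < X ≤ 18), we use:
P(10 < X ≤ 18) = P(X ≤ 18) - P(X ≤ 10)
                 = F(18) - F(10)
                 = 0.926435 - 0.034392
                 = 0.892043

So there's approximately a 89.2% chance that X falls in this range.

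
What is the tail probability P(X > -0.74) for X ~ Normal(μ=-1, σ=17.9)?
0.494206

We have X ~ Normal(μ=-1, σ=17.9).

P(X > -0.74) = 1 - P(X ≤ -0.74)
                = 1 - F(-0.74)
                = 1 - 0.505794
                = 0.494206

So there's approximately a 49.4% chance that X exceeds -0.74.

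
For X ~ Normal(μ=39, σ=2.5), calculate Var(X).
6.2500

We have X ~ Normal(μ=39, σ=2.5).

For a Normal distribution with μ=39, σ=2.5:
Var(X) = 6.2500

The variance measures the spread of the distribution around the mean.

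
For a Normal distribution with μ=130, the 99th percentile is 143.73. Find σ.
σ = 5.9020

For X ~ Normal(μ, σ), the p-th percentile satisfies x = μ + z_p × σ,
where z_p = Φ⁻¹(p) is the standard normal quantile.

Step 1: z_{0.99} = Φ⁻¹(0.99) = 2.3263

Step 2: Solve for σ:
143.73 = 130 + 2.3263 × σ
σ = (143.73 - 130) / 2.3263
σ = 13.73 / 2.3263
σ = 5.9020

Verification: μ + z × σ = 130 + 2.3263 × 5.9020 = 143.73 ✓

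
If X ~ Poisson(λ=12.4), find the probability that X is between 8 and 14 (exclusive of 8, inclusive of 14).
0.604167

We have X ~ Poisson(λ=12.4).

To find P(8 < X ≤ 14), we use:
P(8 < X ≤ 14) = P(X ≤ 14) - P(X ≤ 8)
                 = F(14) - F(8)
                 = 0.734692 - 0.130525
                 = 0.604167

So there's approximately a 60.4% chance that X falls in this range.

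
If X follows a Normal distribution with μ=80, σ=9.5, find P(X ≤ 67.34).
0.091326

We have X ~ Normal(μ=80, σ=9.5).

The CDF gives us P(X ≤ k).

Using the CDF:
P(X ≤ 67.34) = 0.091326

This means there's approximately a 9.1% chance that X is at most 67.34.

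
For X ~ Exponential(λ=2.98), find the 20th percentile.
0.0749

We have X ~ Exponential(λ=2.98).

We want to find x such that P(X ≤ x) = 0.2.

This is the 20th percentile, which means 20% of values fall below this point.

Using the inverse CDF (quantile function):
x = F⁻¹(0.2) = 0.0749

Verification: P(X ≤ 0.0749) = 0.2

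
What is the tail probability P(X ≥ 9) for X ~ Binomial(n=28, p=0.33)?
0.608428

We have X ~ Binomial(n=28, p=0.33).

For discrete distributions, P(X ≥ 9) = 1 - P(X ≤ 8).

P(X ≤ 8) = 0.391572
P(X ≥ 9) = 1 - 0.391572 = 0.608428

So there's approximately a 60.8% chance that X is at least 9.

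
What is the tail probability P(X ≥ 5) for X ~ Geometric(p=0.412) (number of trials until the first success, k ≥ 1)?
0.119539

We have X ~ Geometric(p=0.412) (number of trials until the first success, k ≥ 1).

For discrete distributions, P(X ≥ 5) = 1 - P(X ≤ 4).

P(X ≤ 4) = 0.880461
P(X ≥ 5) = 1 - 0.880461 = 0.119539

So there's approximately a 12.0% chance that X is at least 5.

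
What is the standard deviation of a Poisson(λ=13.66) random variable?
3.6959

We have X ~ Poisson(λ=13.66).

For a Poisson distribution with λ=13.66:
σ = √Var(X) = 3.6959

The standard deviation is the square root of the variance.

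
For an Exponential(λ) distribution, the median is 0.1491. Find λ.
λ = 4.6489

For X ~ Exponential(λ), the CDF is F(x) = 1 - e^(-λx).
The median m satisfies F(m) = 0.5:
1 - e^(-λm) = 0.5
e^(-λm) = 0.5
λm = ln(2)
m = ln(2) / λ

Given m = 0.1491:
λ = ln(2) / 0.1491 = 0.693147 / 0.1491 = 4.6489

Verification: ln(2) / 4.6489 = 0.1491 ✓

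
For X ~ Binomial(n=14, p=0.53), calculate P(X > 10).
0.046756

We have X ~ Binomial(n=14, p=0.53).

P(X > 10) = 1 - P(X ≤ 10)
                = 1 - F(10)
                = 1 - 0.953244
                = 0.046756

So there's approximately a 4.7% chance that X exceeds 10.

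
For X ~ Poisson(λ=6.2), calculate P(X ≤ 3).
0.134229

We have X ~ Poisson(λ=6.2).

The CDF gives us P(X ≤ k).

Using the CDF:
P(X ≤ 3) = 0.134229

This means there's approximately a 13.4% chance that X is at most 3.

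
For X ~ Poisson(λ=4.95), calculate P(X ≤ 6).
0.769457

We have X ~ Poisson(λ=4.95).

The CDF gives us P(X ≤ k).

Using the CDF:
P(X ≤ 6) = 0.769457

This means there's approximately a 76.9% chance that X is at most 6.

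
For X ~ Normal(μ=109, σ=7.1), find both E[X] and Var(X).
E[X] = 109.0000, Var(X) = 50.4100

We have X ~ Normal(μ=109, σ=7.1).

For a Normal distribution with μ=109, σ=7.1:

Expected value:
E[X] = 109.0000

Variance:
Var(X) = 50.4100

Standard deviation:
σ = √Var(X) = 7.1000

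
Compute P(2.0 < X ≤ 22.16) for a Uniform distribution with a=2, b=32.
0.672000

We have X ~ Uniform(a=2, b=32).

To find P(2.0 < X ≤ 22.16), we use:
P(2.0 < X ≤ 22.16) = P(X ≤ 22.16) - P(X ≤ 2.0)
                 = F(22.16) - F(2.0)
                 = 0.672000 - 0.000000
                 = 0.672000

So there's approximately a 67.2% chance that X falls in this range.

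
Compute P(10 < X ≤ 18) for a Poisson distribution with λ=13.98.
0.706738

We have X ~ Poisson(λ=13.98).

To find P(10 < X ≤ 18), we use:
P(10 < X ≤ 18) = P(X ≤ 18) - P(X ≤ 10)
                 = F(18) - F(10)
                 = 0.883749 - 0.177011
                 = 0.706738

So there's approximately a 70.7% chance that X falls in this range.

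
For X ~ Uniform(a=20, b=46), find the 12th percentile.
23.1200

We have X ~ Uniform(a=20, b=46).

We want to find x such that P(X ≤ x) = 0.12.

This is the 12th percentile, which means 12% of values fall below this point.

Using the inverse CDF (quantile function):
x = F⁻¹(0.12) = 23.1200

Verification: P(X ≤ 23.1200) = 0.12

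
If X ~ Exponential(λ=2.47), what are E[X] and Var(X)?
E[X] = 0.4049, Var(X) = 0.1639

We have X ~ Exponential(λ=2.47).

For an Exponential distribution with λ=2.47:

Expected value:
E[X] = 0.4049

Variance:
Var(X) = 0.1639

Standard deviation:
σ = √Var(X) = 0.4049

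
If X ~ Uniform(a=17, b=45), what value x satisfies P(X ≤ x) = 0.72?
37.1600

We have X ~ Uniform(a=17, b=45).

We want to find x such that P(X ≤ x) = 0.72.

This is the 72nd percentile, which means 72% of values fall below this point.

Using the inverse CDF (quantile function):
x = F⁻¹(0.72) = 37.1600

Verification: P(X ≤ 37.1600) = 0.72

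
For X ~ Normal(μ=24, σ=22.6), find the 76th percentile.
39.9624

We have X ~ Normal(μ=24, σ=22.6).

We want to find x such that P(X ≤ x) = 0.76.

This is the 76th percentile, which means 76% of values fall below this point.

Using the inverse CDF (quantile function):
x = F⁻¹(0.76) = 39.9624

Verification: P(X ≤ 39.9624) = 0.76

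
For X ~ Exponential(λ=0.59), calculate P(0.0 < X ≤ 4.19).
0.915593

We have X ~ Exponential(λ=0.59).

To find P(0.0 < X ≤ 4.19), we use:
P(0.0 < X ≤ 4.19) = P(X ≤ 4.19) - P(X ≤ 0.0)
                 = F(4.19) - F(0.0)
                 = 0.915593 - 0.000000
                 = 0.915593

So there's approximately a 91.6% chance that X falls in this range.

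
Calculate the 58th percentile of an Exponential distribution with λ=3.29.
0.2637

We have X ~ Exponential(λ=3.29).

We want to find x such that P(X ≤ x) = 0.58.

This is the 58th percentile, which means 58% of values fall below this point.

Using the inverse CDF (quantile function):
x = F⁻¹(0.58) = 0.2637

Verification: P(X ≤ 0.2637) = 0.58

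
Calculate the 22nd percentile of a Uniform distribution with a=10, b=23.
12.8600

We have X ~ Uniform(a=10, b=23).

We want to find x such that P(X ≤ x) = 0.22.

This is the 22nd percentile, which means 22% of values fall below this point.

Using the inverse CDF (quantile function):
x = F⁻¹(0.22) = 12.8600

Verification: P(X ≤ 12.8600) = 0.22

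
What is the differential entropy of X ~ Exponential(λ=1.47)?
0.6147 nats

We have X ~ Exponential(λ=1.47).

The differential entropy measures the uncertainty or information content of the distribution.

For an Exponential distribution with λ=1.47:
h(X) = 0.6147 nats

(In bits, this would be 0.8869 bits.)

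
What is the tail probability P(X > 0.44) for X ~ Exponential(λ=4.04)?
0.169043

We have X ~ Exponential(λ=4.04).

P(X > 0.44) = 1 - P(X ≤ 0.44)
                = 1 - F(0.44)
                = 1 - 0.830957
                = 0.169043

So there's approximately a 16.9% chance that X exceeds 0.44.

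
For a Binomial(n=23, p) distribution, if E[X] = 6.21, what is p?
p = 0.27

For a Binomial(n, p) distribution:
E[X] = n × p

Given n = 23 and E[X] = 6.21:
6.21 = 23 × p
p = 6.21 / 23 = 0.27

Verification: Binomial(23, 0.27) has E[X] = 6.21 ✓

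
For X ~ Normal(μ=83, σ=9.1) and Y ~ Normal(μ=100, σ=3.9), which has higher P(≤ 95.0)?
X has higher probability (P(X ≤ 95.0) = 0.9064 > P(Y ≤ 95.0) = 0.0999)

Compute P(≤ 95.0) for each distribution:

X ~ Normal(μ=83, σ=9.1):
P(X ≤ 95.0) = 0.9064

Y ~ Normal(μ=100, σ=3.9):
P(Y ≤ 95.0) = 0.0999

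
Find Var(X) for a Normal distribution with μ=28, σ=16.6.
275.5600

We have X ~ Normal(μ=28, σ=16.6).

For a Normal distribution with μ=28, σ=16.6:
Var(X) = 275.5600

The variance measures the spread of the distribution around the mean.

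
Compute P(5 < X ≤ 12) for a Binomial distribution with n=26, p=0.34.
0.853327

We have X ~ Binomial(n=26, p=0.34).

To find P(5 < X ≤ 12), we use:
P(5 < X ≤ 12) = P(X ≤ 12) - P(X ≤ 5)
                 = F(12) - F(5)
                 = 0.932524 - 0.079197
                 = 0.853327

So there's approximately a 85.3% chance that X falls in this range.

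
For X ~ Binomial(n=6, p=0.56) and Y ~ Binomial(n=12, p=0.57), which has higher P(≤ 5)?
X has higher probability (P(X ≤ 5) = 0.9692 > P(Y ≤ 5) = 0.2164)

Compute P(≤ 5) for each distribution:

X ~ Binomial(n=6, p=0.56):
P(X ≤ 5) = 0.9692

Y ~ Binomial(n=12, p=0.57):
P(Y ≤ 5) = 0.2164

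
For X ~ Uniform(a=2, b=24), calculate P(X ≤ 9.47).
0.339545

We have X ~ Uniform(a=2, b=24).

The CDF gives us P(X ≤ k).

Using the CDF:
P(X ≤ 9.47) = 0.339545

This means there's approximately a 34.0% chance that X is at most 9.47.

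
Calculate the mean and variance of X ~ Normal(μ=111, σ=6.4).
E[X] = 111.0000, Var(X) = 40.9600

We have X ~ Normal(μ=111, σ=6.4).

For a Normal distribution with μ=111, σ=6.4:

Expected value:
E[X] = 111.0000

Variance:
Var(X) = 40.9600

Standard deviation:
σ = √Var(X) = 6.4000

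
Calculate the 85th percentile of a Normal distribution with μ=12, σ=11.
23.4008

We have X ~ Normal(μ=12, σ=11).

We want to find x such that P(X ≤ x) = 0.85.

This is the 85th percentile, which means 85% of values fall below this point.

Using the inverse CDF (quantile function):
x = F⁻¹(0.85) = 23.4008

Verification: P(X ≤ 23.4008) = 0.85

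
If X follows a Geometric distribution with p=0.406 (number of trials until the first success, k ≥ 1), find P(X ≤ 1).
0.406000

We have X ~ Geometric(p=0.406) (number of trials until the first success, k ≥ 1).

The CDF gives us P(X ≤ k).

Using the CDF:
P(X ≤ 1) = 0.406000

This means there's approximately a 40.6% chance that X is at most 1.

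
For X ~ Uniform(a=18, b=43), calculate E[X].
30.5000

We have X ~ Uniform(a=18, b=43).

For a Uniform distribution with a=18, b=43:
E[X] = 30.5000

This is the expected (average) value of X.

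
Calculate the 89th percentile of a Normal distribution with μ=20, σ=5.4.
26.6233

We have X ~ Normal(μ=20, σ=5.4).

We want to find x such that P(X ≤ x) = 0.89.

This is the 89th percentile, which means 89% of values fall below this point.

Using the inverse CDF (quantile function):
x = F⁻¹(0.89) = 26.6233

Verification: P(X ≤ 26.6233) = 0.89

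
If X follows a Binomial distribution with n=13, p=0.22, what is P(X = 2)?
0.245460

We have X ~ Binomial(n=13, p=0.22).

For a Binomial distribution, the PMF gives us the probability of each outcome.

Using the PMF formula:
P(X = 2) = 0.245460

Rounded to 4 decimal places: 0.2455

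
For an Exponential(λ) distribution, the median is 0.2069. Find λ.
λ = 3.3502

For X ~ Exponential(λ), the CDF is F(x) = 1 - e^(-λx).
The median m satisfies F(m) = 0.5:
1 - e^(-λm) = 0.5
e^(-λm) = 0.5
λm = ln(2)
m = ln(2) / λ

Given m = 0.2069:
λ = ln(2) / 0.2069 = 0.693147 / 0.2069 = 3.3502

Verification: ln(2) / 3.3502 = 0.2069 ✓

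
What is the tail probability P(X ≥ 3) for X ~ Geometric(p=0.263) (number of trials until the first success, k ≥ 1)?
0.543169

We have X ~ Geometric(p=0.263) (number of trials until the first success, k ≥ 1).

For discrete distributions, P(X ≥ 3) = 1 - P(X ≤ 2).

P(X ≤ 2) = 0.456831
P(X ≥ 3) = 1 - 0.456831 = 0.543169

So there's approximately a 54.3% chance that X is at least 3.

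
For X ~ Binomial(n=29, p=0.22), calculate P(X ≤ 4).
0.203303

We have X ~ Binomial(n=29, p=0.22).

The CDF gives us P(X ≤ k).

Using the CDF:
P(X ≤ 4) = 0.203303

This means there's approximately a 20.3% chance that X is at most 4.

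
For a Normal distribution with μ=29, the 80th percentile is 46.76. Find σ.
σ = 21.1021

For X ~ Normal(μ, σ), the p-th percentile satisfies x = μ + z_p × σ,
where z_p = Φ⁻¹(p) is the standard normal quantile.

Step 1: z_{0.8} = Φ⁻¹(0.8) = 0.8416

Step 2: Solve for σ:
46.76 = 29 + 0.8416 × σ
σ = (46.76 - 29) / 0.8416
σ = 17.76 / 0.8416
σ = 21.1021

Verification: μ + z × σ = 29 + 0.8416 × 21.1021 = 46.76 ✓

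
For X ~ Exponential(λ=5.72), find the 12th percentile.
0.0223

We have X ~ Exponential(λ=5.72).

We want to find x such that P(X ≤ x) = 0.12.

This is the 12th percentile, which means 12% of values fall below this point.

Using the inverse CDF (quantile function):
x = F⁻¹(0.12) = 0.0223

Verification: P(X ≤ 0.0223) = 0.12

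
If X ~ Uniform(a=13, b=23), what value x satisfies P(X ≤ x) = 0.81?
21.1000

We have X ~ Uniform(a=13, b=23).

We want to find x such that P(X ≤ x) = 0.81.

This is the 81st percentile, which means 81% of values fall below this point.

Using the inverse CDF (quantile function):
x = F⁻¹(0.81) = 21.1000

Verification: P(X ≤ 21.1000) = 0.81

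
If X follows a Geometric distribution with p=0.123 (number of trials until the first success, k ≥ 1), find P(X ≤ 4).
0.408441

We have X ~ Geometric(p=0.123) (number of trials until the first success, k ≥ 1).

The CDF gives us P(X ≤ k).

Using the CDF:
P(X ≤ 4) = 0.408441

This means there's approximately a 40.8% chance that X is at most 4.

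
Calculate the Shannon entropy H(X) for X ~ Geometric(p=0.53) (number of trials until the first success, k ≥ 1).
1.3044 nats

We have X ~ Geometric(p=0.53) (number of trials until the first success, k ≥ 1).

The Shannon entropy measures the uncertainty or information content of the distribution.

For a Geometric distribution with p=0.53 (number of trials until the first success, k ≥ 1):
H(X) = 1.3044 nats

(In bits, this would be 1.8819 bits.)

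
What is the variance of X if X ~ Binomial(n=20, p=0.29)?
4.1180

We have X ~ Binomial(n=20, p=0.29).

For a Binomial distribution with n=20, p=0.29:
Var(X) = 4.1180

The variance measures the spread of the distribution around the mean.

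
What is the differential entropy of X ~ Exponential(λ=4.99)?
-0.6074 nats

We have X ~ Exponential(λ=4.99).

The differential entropy measures the uncertainty or information content of the distribution.

For an Exponential distribution with λ=4.99:
h(X) = -0.6074 nats

(In bits, this would be -0.8763 bits.)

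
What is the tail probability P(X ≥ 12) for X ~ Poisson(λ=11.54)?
0.484920

We have X ~ Poisson(λ=11.54).

For discrete distributions, P(X ≥ 12) = 1 - P(X ≤ 11).

P(X ≤ 11) = 0.515080
P(X ≥ 12) = 1 - 0.515080 = 0.484920

So there's approximately a 48.5% chance that X is at least 12.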